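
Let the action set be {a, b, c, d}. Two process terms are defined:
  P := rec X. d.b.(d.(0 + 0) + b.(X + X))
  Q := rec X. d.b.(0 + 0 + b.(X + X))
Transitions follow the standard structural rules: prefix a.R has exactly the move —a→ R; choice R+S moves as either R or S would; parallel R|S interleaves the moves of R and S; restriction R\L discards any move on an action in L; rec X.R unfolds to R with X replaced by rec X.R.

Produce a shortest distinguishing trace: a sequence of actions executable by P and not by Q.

dbd

LTS(P): 5 reachable states
  p0 = rec X. d.b.(d.(0 + 0) + b.(X + X)) → ··d··> p1
  p1 = b.(d.(0 + 0) + b.((rec X. d.b.(d.(0 + 0) + b.(X + X))) + (rec X. d.b.(d.(0 + 0) + b.(X + X))))) → ··b··> p2
  p2 = d.(0 + 0) + b.((rec X. d.b.(d.(0 + 0) + b.(X + X))) + (rec X. d.b.(d.(0 + 0) + b.(X + X)))) → ··b··> p3, ··d··> p4
  p3 = (rec X. d.b.(d.(0 + 0) + b.(X + X))) + (rec X. d.b.(d.(0 + 0) + b.(X + X))) → ··d··> p1
  p4 = 0 + 0 → ∅
LTS(Q): 4 reachable states
  q0 = rec X. d.b.(0 + 0 + b.(X + X)) → ··d··> q1
  q1 = b.(0 + 0 + b.((rec X. d.b.(0 + 0 + b.(X + X))) + (rec X. d.b.(0 + 0 + b.(X + X))))) → ··b··> q2
  q2 = 0 + 0 + b.((rec X. d.b.(0 + 0 + b.(X + X))) + (rec X. d.b.(0 + 0 + b.(X + X)))) → ··b··> q3
  q3 = (rec X. d.b.(0 + 0 + b.(X + X))) + (rec X. d.b.(0 + 0 + b.(X + X))) → ··d··> q1
Executing dbd from P (initial set {p0}):
  [1] d ⇒ {p1}
  [2] b ⇒ {p2}
  [3] d ⇒ {p4}
  P completes σ.
Executing dbd from Q (initial set {q0}):
  [1] d ⇒ {q1}
  [2] b ⇒ {q2}
  [3] d ⇒ no successor for Q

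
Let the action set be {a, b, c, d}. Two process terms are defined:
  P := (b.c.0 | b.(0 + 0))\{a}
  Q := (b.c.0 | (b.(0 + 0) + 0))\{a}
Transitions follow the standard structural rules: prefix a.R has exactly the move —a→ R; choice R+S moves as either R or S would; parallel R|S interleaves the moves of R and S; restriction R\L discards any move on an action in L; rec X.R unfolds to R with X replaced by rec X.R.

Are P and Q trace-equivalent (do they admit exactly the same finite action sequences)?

LTS(P): 6 reachable states
  s0 = (b.c.0 | b.(0 + 0))\{a} ⊢ =b=> s1, =b=> s2
  s1 = (b.c.0 | (0 + 0))\{a} ⊢ =b=> s3
  s2 = (c.0 | b.(0 + 0))\{a} ⊢ =b=> s3, =c=> s4
  s3 = (c.0 | (0 + 0))\{a} ⊢ =c=> s5
  s4 = (0 | b.(0 + 0))\{a} ⊢ =b=> s5
  s5 = (0 | (0 + 0))\{a} ⊢ (no moves)
LTS(Q): 6 reachable states
  t0 = (b.c.0 | (b.(0 + 0) + 0))\{a} ⊢ =b=> t1, =b=> t2
  t1 = (b.c.0 | (0 + 0))\{a} ⊢ =b=> t3
  t2 = (c.0 | (b.(0 + 0) + 0))\{a} ⊢ =b=> t3, =c=> t4
  t3 = (c.0 | (0 + 0))\{a} ⊢ =c=> t5
  t4 = (0 | (b.(0 + 0) + 0))\{a} ⊢ =b=> t5
  t5 = (0 | (0 + 0))\{a} ⊢ (no moves)
Coarsest stable partition (strong bisimilarity classes):
  B0 = {s0, t0}
  B1 = {s1, t1}
  B2 = {s3, t3}
  B3 = {s5, t5}
  B4 = {s2, t2}
  B5 = {s4, t4}
s0 ∈ B0, t0 ∈ B0 → same block
Bisimilar ⇒ trace-equivalent.

trace-equivalent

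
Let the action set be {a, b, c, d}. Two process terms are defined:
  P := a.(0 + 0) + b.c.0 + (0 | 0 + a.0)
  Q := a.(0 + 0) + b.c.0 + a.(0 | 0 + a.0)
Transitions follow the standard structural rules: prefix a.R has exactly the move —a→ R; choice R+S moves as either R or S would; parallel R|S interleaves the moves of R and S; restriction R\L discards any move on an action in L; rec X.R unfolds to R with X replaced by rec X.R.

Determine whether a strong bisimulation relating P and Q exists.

P ≁ Q

Reachable graph of P (4 states):
  u0 = a.(0 + 0) + b.c.0 + (0 | 0 + a.0) ⊢ -a-> u1, -a-> u2, -b-> u3
  u1 = 0 ⊢ stopped
  u2 = 0 + 0 ⊢ stopped
  u3 = c.0 ⊢ -c-> u1
Reachable graph of Q (5 states):
  v0 = a.(0 + 0) + b.c.0 + a.(0 | 0 + a.0) ⊢ -a-> v1, -a-> v2, -b-> v3
  v1 = 0 + 0 ⊢ stopped
  v2 = 0 | 0 + a.0 ⊢ -a-> v4
  v3 = c.0 ⊢ -c-> v4
  v4 = 0 ⊢ stopped
Bisimilarity quotient blocks:
  B0 = {u0}
  B1 = {u1, u2, v1, v4}
  B2 = {u3, v3}
  B3 = {v0}
  B4 = {v2}
u0 ∈ B0, v0 ∈ B3 → different blocks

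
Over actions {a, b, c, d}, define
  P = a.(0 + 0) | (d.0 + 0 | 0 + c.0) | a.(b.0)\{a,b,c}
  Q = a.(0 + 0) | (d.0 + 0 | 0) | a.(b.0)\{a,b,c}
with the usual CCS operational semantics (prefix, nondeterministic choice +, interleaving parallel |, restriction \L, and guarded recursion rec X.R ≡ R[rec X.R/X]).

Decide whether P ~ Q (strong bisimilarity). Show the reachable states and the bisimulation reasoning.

not bisimilar

P's transition system — 8 states:
  u0 = a.(0 + 0) | (d.0 + 0 | 0 + c.0) | a.(b.0)\{a,b,c} has moves --a--▸ u1, --a--▸ u2, --c--▸ u3, --d--▸ u3
  u1 = (0 + 0) | (d.0 + 0 | 0 + c.0) | a.(b.0)\{a,b,c} has moves --a--▸ u4, --c--▸ u5, --d--▸ u5
  u2 = a.(0 + 0) | (d.0 + 0 | 0 + c.0) | (b.0)\{a,b,c} has moves --a--▸ u4, --c--▸ u6, --d--▸ u6
  u3 = a.(0 + 0) | 0 | a.(b.0)\{a,b,c} has moves --a--▸ u5, --a--▸ u6
  u4 = (0 + 0) | (d.0 + 0 | 0 + c.0) | (b.0)\{a,b,c} has moves --c--▸ u7, --d--▸ u7
  u5 = (0 + 0) | 0 | a.(b.0)\{a,b,c} has moves --a--▸ u7
  u6 = a.(0 + 0) | 0 | (b.0)\{a,b,c} has moves --a--▸ u7
  u7 = (0 + 0) | 0 | (b.0)\{a,b,c} has moves (no moves)
Q's transition system — 8 states:
  v0 = a.(0 + 0) | (d.0 + 0 | 0) | a.(b.0)\{a,b,c} has moves --a--▸ v1, --a--▸ v2, --d--▸ v3
  v1 = (0 + 0) | (d.0 + 0 | 0) | a.(b.0)\{a,b,c} has moves --a--▸ v4, --d--▸ v5
  v2 = a.(0 + 0) | (d.0 + 0 | 0) | (b.0)\{a,b,c} has moves --a--▸ v4, --d--▸ v6
  v3 = a.(0 + 0) | 0 | a.(b.0)\{a,b,c} has moves --a--▸ v5, --a--▸ v6
  v4 = (0 + 0) | (d.0 + 0 | 0) | (b.0)\{a,b,c} has moves --d--▸ v7
  v5 = (0 + 0) | 0 | a.(b.0)\{a,b,c} has moves --a--▸ v7
  v6 = a.(0 + 0) | 0 | (b.0)\{a,b,c} has moves --a--▸ v7
  v7 = (0 + 0) | 0 | (b.0)\{a,b,c} has moves (no moves)
Coarsest stable partition (strong bisimilarity classes):
  B0 = {u0}
  B1 = {u1, u2}
  B2 = {u5, u6, v5, v6}
  B3 = {u7, v7}
  B4 = {u4}
  B5 = {u3, v3}
  B6 = {v0}
  B7 = {v1, v2}
  B8 = {v4}
u0 ∈ B0, v0 ∈ B6 → different blocks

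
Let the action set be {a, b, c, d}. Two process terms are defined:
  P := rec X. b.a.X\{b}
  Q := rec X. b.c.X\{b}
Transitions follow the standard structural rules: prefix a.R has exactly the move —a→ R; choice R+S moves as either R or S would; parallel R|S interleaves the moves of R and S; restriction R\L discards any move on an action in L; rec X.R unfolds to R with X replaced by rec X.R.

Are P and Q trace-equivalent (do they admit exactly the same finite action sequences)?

LTS(P): 3 reachable states
  s0 = rec X. b.a.X\{b} → -b-> s1
  s1 = a.(rec X. b.a.X\{b})\{b} → -a-> s2
  s2 = (rec X. b.a.X\{b})\{b} → ∅
LTS(Q): 3 reachable states
  t0 = rec X. b.c.X\{b} → -b-> t1
  t1 = c.(rec X. b.c.X\{b})\{b} → -c-> t2
  t2 = (rec X. b.c.X\{b})\{b} → ∅
Run σ = ⟨ba⟩ on P: start {s0}
  step 1 (b): {s1}
  step 2 (a): {s2}
  P completes σ.
Run σ = ⟨ba⟩ on Q: start {t0}
  step 1 (b): {t1}
  step 2 (a): no successor for Q

traces(P) ≠ traces(Q) — witness ⟨ba⟩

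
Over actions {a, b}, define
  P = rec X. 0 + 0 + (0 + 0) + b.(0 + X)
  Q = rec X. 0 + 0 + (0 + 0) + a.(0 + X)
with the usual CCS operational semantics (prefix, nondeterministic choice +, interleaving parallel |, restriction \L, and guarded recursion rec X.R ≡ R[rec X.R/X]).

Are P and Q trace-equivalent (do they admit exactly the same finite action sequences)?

NO — witness ⟨b⟩

P's transition system — 2 states:
  u0 = rec X. 0 + 0 + (0 + 0) + b.(0 + X) :: ··b··> u1
  u1 = 0 + (rec X. 0 + 0 + (0 + 0) + b.(0 + X)) :: ··b··> u1
Q's transition system — 2 states:
  v0 = rec X. 0 + 0 + (0 + 0) + a.(0 + X) :: ··a··> v1
  v1 = 0 + (rec X. 0 + 0 + (0 + 0) + a.(0 + X)) :: ··a··> v1
Run σ = ⟨b⟩ on P: start {u0}
  step 1 (b): {u1}
  — P admits the full trace.
Run σ = ⟨b⟩ on Q: start {v0}
  step 1 (b): no successor for Q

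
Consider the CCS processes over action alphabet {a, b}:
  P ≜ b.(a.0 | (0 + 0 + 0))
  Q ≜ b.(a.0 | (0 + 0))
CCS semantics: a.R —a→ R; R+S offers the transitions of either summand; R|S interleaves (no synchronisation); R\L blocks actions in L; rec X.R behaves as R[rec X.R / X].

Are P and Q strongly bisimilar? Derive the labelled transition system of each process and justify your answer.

YES

Reachable graph of P (3 states):
  p0 = b.(a.0 | (0 + 0 + 0)) | --b--▸ p1
  p1 = a.0 | (0 + 0 + 0) | --a--▸ p2
  p2 = 0 | (0 + 0 + 0) | stopped
Reachable graph of Q (3 states):
  q0 = b.(a.0 | (0 + 0)) | --b--▸ q1
  q1 = a.0 | (0 + 0) | --a--▸ q2
  q2 = 0 | (0 + 0) | stopped
Partition-refinement fixed point:
  B0 = {p0, q0}
  B1 = {p1, q1}
  B2 = {p2, q2}
p0 ∈ B0, q0 ∈ B0 → same block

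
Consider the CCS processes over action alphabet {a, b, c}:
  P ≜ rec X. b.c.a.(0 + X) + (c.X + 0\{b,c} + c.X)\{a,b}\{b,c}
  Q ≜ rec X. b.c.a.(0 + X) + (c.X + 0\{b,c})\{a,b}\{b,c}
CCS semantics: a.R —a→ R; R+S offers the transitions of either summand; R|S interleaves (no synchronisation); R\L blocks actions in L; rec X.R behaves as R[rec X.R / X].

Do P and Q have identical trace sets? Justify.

YES

P's transition system — 4 states:
  s0 = rec X. b.c.a.(0 + X) + (c.X + 0\{b,c} + c.X)\{a,b}\{b,c} :: ··b··> s1
  s1 = c.a.(0 + (rec X. b.c.a.(0 + X) + (c.X + 0\{b,c} + c.X)\{a,b}\{b,c})) :: ··c··> s2
  s2 = a.(0 + (rec X. b.c.a.(0 + X) + (c.X + 0\{b,c} + c.X)\{a,b}\{b,c})) :: ··a··> s3
  s3 = 0 + (rec X. b.c.a.(0 + X) + (c.X + 0\{b,c} + c.X)\{a,b}\{b,c}) :: ··b··> s1
Q's transition system — 4 states:
  t0 = rec X. b.c.a.(0 + X) + (c.X + 0\{b,c})\{a,b}\{b,c} :: ··b··> t1
  t1 = c.a.(0 + (rec X. b.c.a.(0 + X) + (c.X + 0\{b,c})\{a,b}\{b,c})) :: ··c··> t2
  t2 = a.(0 + (rec X. b.c.a.(0 + X) + (c.X + 0\{b,c})\{a,b}\{b,c})) :: ··a··> t3
  t3 = 0 + (rec X. b.c.a.(0 + X) + (c.X + 0\{b,c})\{a,b}\{b,c}) :: ··b··> t1
Bisimilarity quotient blocks:
  B0 = {s0, s3, t0, t3}
  B1 = {s1, t1}
  B2 = {s2, t2}
s0 ∈ B0, t0 ∈ B0 → same block
Bisimilar ⇒ trace-equivalent.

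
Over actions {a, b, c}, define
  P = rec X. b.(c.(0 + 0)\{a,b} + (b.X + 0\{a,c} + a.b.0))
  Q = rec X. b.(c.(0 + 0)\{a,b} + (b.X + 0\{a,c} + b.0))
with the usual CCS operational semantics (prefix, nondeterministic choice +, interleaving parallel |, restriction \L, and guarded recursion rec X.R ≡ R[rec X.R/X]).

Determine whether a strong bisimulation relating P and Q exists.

not bisimilar

LTS(P): 5 reachable states
  m0 = rec X. b.(c.(0 + 0)\{a,b} + (b.X + 0\{a,c} + a.b.0)) :: ··b··> m1
  m1 = c.(0 + 0)\{a,b} + (b.(rec X. b.(c.(0 + 0)\{a,b} + (b.X + 0\{a,c} + a.b.0))) + 0\{a,c} + a.b.0) :: ··a··> m2, ··b··> m0, ··c··> m3
  m2 = b.0 :: ··b··> m4
  m3 = (0 + 0)\{a,b} :: ∅
  m4 = 0 :: ∅
LTS(Q): 4 reachable states
  n0 = rec X. b.(c.(0 + 0)\{a,b} + (b.X + 0\{a,c} + b.0)) :: ··b··> n1
  n1 = c.(0 + 0)\{a,b} + (b.(rec X. b.(c.(0 + 0)\{a,b} + (b.X + 0\{a,c} + b.0))) + 0\{a,c} + b.0) :: ··b··> n0, ··b··> n2, ··c··> n3
  n2 = 0 :: ∅
  n3 = (0 + 0)\{a,b} :: ∅
Coarsest stable partition (strong bisimilarity classes):
  B0 = {m0}
  B1 = {m1}
  B2 = {m2}
  B3 = {m3, m4, n2, n3}
  B4 = {n0}
  B5 = {n1}
m0 ∈ B0, n0 ∈ B4 → different blocks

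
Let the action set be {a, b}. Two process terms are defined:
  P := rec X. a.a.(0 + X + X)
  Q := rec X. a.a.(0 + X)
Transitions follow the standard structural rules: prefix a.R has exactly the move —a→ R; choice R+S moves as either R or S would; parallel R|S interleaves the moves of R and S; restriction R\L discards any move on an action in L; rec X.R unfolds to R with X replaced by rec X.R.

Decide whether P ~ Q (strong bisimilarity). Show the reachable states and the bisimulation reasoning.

LTS(P): 3 reachable states
  p0 = rec X. a.a.(0 + X + X) ⊢ ··a··> p1
  p1 = a.(0 + (rec X. a.a.(0 + X + X)) + (rec X. a.a.(0 + X + X))) ⊢ ··a··> p2
  p2 = 0 + (rec X. a.a.(0 + X + X)) + (rec X. a.a.(0 + X + X)) ⊢ ··a··> p1
LTS(Q): 3 reachable states
  q0 = rec X. a.a.(0 + X) ⊢ ··a··> q1
  q1 = a.(0 + (rec X. a.a.(0 + X))) ⊢ ··a··> q2
  q2 = 0 + (rec X. a.a.(0 + X)) ⊢ ··a··> q1
Bisimilarity quotient blocks:
  B0 = {p0, p1, p2, q0, q1, q2}
p0 ∈ B0, q0 ∈ B0 → same block

bisimilar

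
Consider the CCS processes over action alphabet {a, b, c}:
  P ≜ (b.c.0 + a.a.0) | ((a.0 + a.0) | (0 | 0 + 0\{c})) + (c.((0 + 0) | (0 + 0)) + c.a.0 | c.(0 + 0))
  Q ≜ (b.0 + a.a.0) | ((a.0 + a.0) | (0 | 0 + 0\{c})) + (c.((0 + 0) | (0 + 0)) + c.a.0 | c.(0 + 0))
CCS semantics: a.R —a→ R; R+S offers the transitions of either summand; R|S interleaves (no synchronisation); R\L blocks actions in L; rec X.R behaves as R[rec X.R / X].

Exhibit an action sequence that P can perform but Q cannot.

bc

P's transition system — 14 states:
  u0 = (b.c.0 + a.a.0) | ((a.0 + a.0) | (0 | 0 + 0\{c})) + (c.((0 + 0) | (0 + 0)) + c.a.0 | c.(0 + 0)) | —a→ u1, —a→ u2, —b→ u3, —c→ u4, —c→ u5, —c→ u6
  u1 = (b.c.0 + a.a.0) | (0 | (0 | 0 + 0\{c})) | —a→ u7, —b→ u8
  u2 = a.0 | ((a.0 + a.0) | (0 | 0 + 0\{c})) | —a→ u7, —a→ u9
  u3 = c.0 | ((a.0 + a.0) | (0 | 0 + 0\{c})) | —a→ u8, —c→ u9
  u4 = (0 + 0) | (0 + 0) | stopped
  u5 = a.0 | c.(0 + 0) | —a→ u10, —c→ u11
  u6 = c.a.0 | (0 + 0) | —c→ u11
  u7 = a.0 | (0 | (0 | 0 + 0\{c})) | —a→ u12
  u8 = c.0 | (0 | (0 | 0 + 0\{c})) | —c→ u12
  u9 = 0 | ((a.0 + a.0) | (0 | 0 + 0\{c})) | —a→ u12
  u10 = 0 | c.(0 + 0) | —c→ u13
  u11 = a.0 | (0 + 0) | —a→ u13
  u12 = 0 | (0 | (0 | 0 + 0\{c})) | stopped
  u13 = 0 | (0 + 0) | stopped
Q's transition system — 12 states:
  v0 = (b.0 + a.a.0) | ((a.0 + a.0) | (0 | 0 + 0\{c})) + (c.((0 + 0) | (0 + 0)) + c.a.0 | c.(0 + 0)) | —a→ v1, —a→ v2, —b→ v3, —c→ v4, —c→ v5, —c→ v6
  v1 = (b.0 + a.a.0) | (0 | (0 | 0 + 0\{c})) | —a→ v7, —b→ v8
  v2 = a.0 | ((a.0 + a.0) | (0 | 0 + 0\{c})) | —a→ v3, —a→ v7
  v3 = 0 | ((a.0 + a.0) | (0 | 0 + 0\{c})) | —a→ v8
  v4 = (0 + 0) | (0 + 0) | stopped
  v5 = a.0 | c.(0 + 0) | —a→ v9, —c→ v10
  v6 = c.a.0 | (0 + 0) | —c→ v10
  v7 = a.0 | (0 | (0 | 0 + 0\{c})) | —a→ v8
  v8 = 0 | (0 | (0 | 0 + 0\{c})) | stopped
  v9 = 0 | c.(0 + 0) | —c→ v11
  v10 = a.0 | (0 + 0) | —a→ v11
  v11 = 0 | (0 + 0) | stopped
Run σ = ⟨bc⟩ on P: start {u0}
  [1] b ⇒ {u3}
  [2] c ⇒ {u9}
  ✓ P
Run σ = ⟨bc⟩ on Q: start {v0}
  [1] b ⇒ {v3}
  [2] c ⇒ ∅  — Q cannot continue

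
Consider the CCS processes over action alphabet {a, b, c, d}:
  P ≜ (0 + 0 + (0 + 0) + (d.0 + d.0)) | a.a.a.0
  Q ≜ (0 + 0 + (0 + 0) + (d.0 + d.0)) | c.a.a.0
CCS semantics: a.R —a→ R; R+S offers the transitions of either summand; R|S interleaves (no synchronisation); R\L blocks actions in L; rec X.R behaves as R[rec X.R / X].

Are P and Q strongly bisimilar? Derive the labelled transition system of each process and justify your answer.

P's transition system — 8 states:
  s0 = (0 + 0 + (0 + 0) + (d.0 + d.0)) | a.a.a.0 | ··a··> s1, ··d··> s2
  s1 = (0 + 0 + (0 + 0) + (d.0 + d.0)) | a.a.0 | ··a··> s3, ··d··> s4
  s2 = 0 | a.a.a.0 | ··a··> s4
  s3 = (0 + 0 + (0 + 0) + (d.0 + d.0)) | a.0 | ··a··> s5, ··d··> s6
  s4 = 0 | a.a.0 | ··a··> s6
  s5 = (0 + 0 + (0 + 0) + (d.0 + d.0)) | 0 | ··d··> s7
  s6 = 0 | a.0 | ··a··> s7
  s7 = 0 | 0 | ∅
Q's transition system — 8 states:
  t0 = (0 + 0 + (0 + 0) + (d.0 + d.0)) | c.a.a.0 | ··c··> t1, ··d··> t2
  t1 = (0 + 0 + (0 + 0) + (d.0 + d.0)) | a.a.0 | ··a··> t3, ··d··> t4
  t2 = 0 | c.a.a.0 | ··c··> t4
  t3 = (0 + 0 + (0 + 0) + (d.0 + d.0)) | a.0 | ··a··> t5, ··d··> t6
  t4 = 0 | a.a.0 | ··a··> t6
  t5 = (0 + 0 + (0 + 0) + (d.0 + d.0)) | 0 | ··d··> t7
  t6 = 0 | a.0 | ··a··> t7
  t7 = 0 | 0 | ∅
Coarsest stable partition (strong bisimilarity classes):
  B0 = {s0}
  B1 = {s2}
  B2 = {s4, t4}
  B3 = {s6, t6}
  B4 = {s7, t7}
  B5 = {s1, t1}
  B6 = {s3, t3}
  B7 = {s5, t5}
  B8 = {t0}
  B9 = {t2}
s0 ∈ B0, t0 ∈ B8 → different blocks

NO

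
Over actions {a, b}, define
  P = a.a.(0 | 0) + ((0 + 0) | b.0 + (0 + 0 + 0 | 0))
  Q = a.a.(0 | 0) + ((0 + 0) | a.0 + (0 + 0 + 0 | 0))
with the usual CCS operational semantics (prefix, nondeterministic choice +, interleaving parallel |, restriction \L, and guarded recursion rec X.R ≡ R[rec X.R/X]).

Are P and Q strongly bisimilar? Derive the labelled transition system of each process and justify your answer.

P's transition system — 4 states:
  m0 = a.a.(0 | 0) + ((0 + 0) | b.0 + (0 + 0 + 0 | 0)) has moves —a→ m1, —b→ m2
  m1 = a.(0 | 0) has moves —a→ m3
  m2 = (0 + 0) | 0 has moves (no moves)
  m3 = 0 | 0 has moves (no moves)
Q's transition system — 4 states:
  n0 = a.a.(0 | 0) + ((0 + 0) | a.0 + (0 + 0 + 0 | 0)) has moves —a→ n1, —a→ n2
  n1 = (0 + 0) | 0 has moves (no moves)
  n2 = a.(0 | 0) has moves —a→ n3
  n3 = 0 | 0 has moves (no moves)
Coarsest stable partition (strong bisimilarity classes):
  B0 = {m0}
  B1 = {m1, n2}
  B2 = {m2, m3, n1, n3}
  B3 = {n0}
m0 ∈ B0, n0 ∈ B3 → different blocks

NO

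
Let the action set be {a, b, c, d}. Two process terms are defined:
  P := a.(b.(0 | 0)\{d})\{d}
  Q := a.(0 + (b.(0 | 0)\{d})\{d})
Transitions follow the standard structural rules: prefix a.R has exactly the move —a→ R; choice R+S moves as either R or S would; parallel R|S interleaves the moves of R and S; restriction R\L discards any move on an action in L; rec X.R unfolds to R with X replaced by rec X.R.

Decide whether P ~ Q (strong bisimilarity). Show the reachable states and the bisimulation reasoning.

Reachable graph of P (3 states):
  s0 = a.(b.(0 | 0)\{d})\{d} → -a-> s1
  s1 = (b.(0 | 0)\{d})\{d} → -b-> s2
  s2 = (0 | 0)\{d}\{d} → (no moves)
Reachable graph of Q (3 states):
  t0 = a.(0 + (b.(0 | 0)\{d})\{d}) → -a-> t1
  t1 = 0 + (b.(0 | 0)\{d})\{d} → -b-> t2
  t2 = (0 | 0)\{d}\{d} → (no moves)
Coarsest stable partition (strong bisimilarity classes):
  B0 = {s0, t0}
  B1 = {s1, t1}
  B2 = {s2, t2}
s0 ∈ B0, t0 ∈ B0 → same block

YES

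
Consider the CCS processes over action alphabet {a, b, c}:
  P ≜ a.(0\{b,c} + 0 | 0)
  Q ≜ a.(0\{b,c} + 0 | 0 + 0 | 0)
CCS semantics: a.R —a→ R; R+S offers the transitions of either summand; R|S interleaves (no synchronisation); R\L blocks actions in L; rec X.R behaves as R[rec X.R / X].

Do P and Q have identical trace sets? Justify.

LTS(P): 2 reachable states
  u0 = a.(0\{b,c} + 0 | 0) ⊢ =a=> u1
  u1 = 0\{b,c} + 0 | 0 ⊢ ∅
LTS(Q): 2 reachable states
  v0 = a.(0\{b,c} + 0 | 0 + 0 | 0) ⊢ =a=> v1
  v1 = 0\{b,c} + 0 | 0 + 0 | 0 ⊢ ∅
Partition-refinement fixed point:
  B0 = {u0, v0}
  B1 = {u1, v1}
u0 ∈ B0, v0 ∈ B0 → same block
Bisimilar ⇒ trace-equivalent.

traces(P) = traces(Q)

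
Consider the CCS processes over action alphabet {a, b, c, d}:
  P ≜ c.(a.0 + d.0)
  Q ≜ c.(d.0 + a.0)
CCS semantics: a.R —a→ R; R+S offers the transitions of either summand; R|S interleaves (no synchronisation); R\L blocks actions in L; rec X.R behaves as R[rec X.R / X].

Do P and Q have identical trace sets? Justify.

YES

LTS(P): 3 reachable states
  u0 = c.(a.0 + d.0) → =c=> u1
  u1 = a.0 + d.0 → =a=> u2, =d=> u2
  u2 = 0 → ·
LTS(Q): 3 reachable states
  v0 = c.(d.0 + a.0) → =c=> v1
  v1 = d.0 + a.0 → =a=> v2, =d=> v2
  v2 = 0 → ·
Partition-refinement fixed point:
  B0 = {u0, v0}
  B1 = {u1, v1}
  B2 = {u2, v2}
u0 ∈ B0, v0 ∈ B0 → same block
Bisimilar ⇒ trace-equivalent.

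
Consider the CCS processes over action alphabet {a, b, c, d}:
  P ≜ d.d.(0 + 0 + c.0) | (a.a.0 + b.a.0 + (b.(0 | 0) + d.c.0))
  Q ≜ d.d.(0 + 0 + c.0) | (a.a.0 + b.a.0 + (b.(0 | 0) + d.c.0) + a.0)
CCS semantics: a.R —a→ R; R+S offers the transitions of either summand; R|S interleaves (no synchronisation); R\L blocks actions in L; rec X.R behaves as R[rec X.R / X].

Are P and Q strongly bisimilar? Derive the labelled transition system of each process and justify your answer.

P ≁ Q

Reachable graph of P (20 states):
  p0 = d.d.(0 + 0 + c.0) | (a.a.0 + b.a.0 + (b.(0 | 0) + d.c.0)) → ··a··> p1, ··b··> p1, ··b··> p2, ··d··> p3, ··d··> p4
  p1 = d.d.(0 + 0 + c.0) | a.0 → ··a··> p5, ··d··> p6
  p2 = d.d.(0 + 0 + c.0) | (0 | 0) → ··d··> p7
  p3 = d.(0 + 0 + c.0) | (a.a.0 + b.a.0 + (b.(0 | 0) + d.c.0)) → ··a··> p6, ··b··> p6, ··b··> p7, ··d··> p8, ··d··> p9
  p4 = d.d.(0 + 0 + c.0) | c.0 → ··c··> p5, ··d··> p9
  p5 = d.d.(0 + 0 + c.0) | 0 → ··d··> p10
  p6 = d.(0 + 0 + c.0) | a.0 → ··a··> p10, ··d··> p11
  p7 = d.(0 + 0 + c.0) | (0 | 0) → ··d··> p12
  p8 = (0 + 0 + c.0) | (a.a.0 + b.a.0 + (b.(0 | 0) + d.c.0)) → ··a··> p11, ··b··> p11, ··b··> p12, ··c··> p13, ··d··> p14
  p9 = d.(0 + 0 + c.0) | c.0 → ··c··> p10, ··d··> p14
  p10 = d.(0 + 0 + c.0) | 0 → ··d··> p15
  p11 = (0 + 0 + c.0) | a.0 → ··a··> p15, ··c··> p16
  p12 = (0 + 0 + c.0) | (0 | 0) → ··c··> p17
  p13 = 0 | (a.a.0 + b.a.0 + (b.(0 | 0) + d.c.0)) → ··a··> p16, ··b··> p16, ··b··> p17, ··d··> p18
  p14 = (0 + 0 + c.0) | c.0 → ··c··> p15, ··c··> p18
  p15 = (0 + 0 + c.0) | 0 → ··c··> p19
  p16 = 0 | a.0 → ··a··> p19
  p17 = 0 | (0 | 0) → ∅
  p18 = 0 | c.0 → ··c··> p19
  p19 = 0 | 0 → ∅
Reachable graph of Q (20 states):
  q0 = d.d.(0 + 0 + c.0) | (a.a.0 + b.a.0 + (b.(0 | 0) + d.c.0) + a.0) → ··a··> q1, ··a··> q2, ··b··> q2, ··b··> q3, ··d··> q4, ··d··> q5
  q1 = d.d.(0 + 0 + c.0) | 0 → ··d··> q6
  q2 = d.d.(0 + 0 + c.0) | a.0 → ··a··> q1, ··d··> q7
  q3 = d.d.(0 + 0 + c.0) | (0 | 0) → ··d··> q8
  q4 = d.(0 + 0 + c.0) | (a.a.0 + b.a.0 + (b.(0 | 0) + d.c.0) + a.0) → ··a··> q6, ··a··> q7, ··b··> q7, ··b··> q8, ··d··> q10, ··d··> q9
  q5 = d.d.(0 + 0 + c.0) | c.0 → ··c··> q1, ··d··> q10
  q6 = d.(0 + 0 + c.0) | 0 → ··d··> q11
  q7 = d.(0 + 0 + c.0) | a.0 → ··a··> q6, ··d··> q12
  q8 = d.(0 + 0 + c.0) | (0 | 0) → ··d··> q13
  q9 = (0 + 0 + c.0) | (a.a.0 + b.a.0 + (b.(0 | 0) + d.c.0) + a.0) → ··a··> q11, ··a··> q12, ··b··> q12, ··b··> q13, ··c··> q14, ··d··> q15
  q10 = d.(0 + 0 + c.0) | c.0 → ··c··> q6, ··d··> q15
  q11 = (0 + 0 + c.0) | 0 → ··c··> q16
  q12 = (0 + 0 + c.0) | a.0 → ··a··> q11, ··c··> q17
  q13 = (0 + 0 + c.0) | (0 | 0) → ··c··> q18
  q14 = 0 | (a.a.0 + b.a.0 + (b.(0 | 0) + d.c.0) + a.0) → ··a··> q16, ··a··> q17, ··b··> q17, ··b··> q18, ··d··> q19
  q15 = (0 + 0 + c.0) | c.0 → ··c··> q11, ··c··> q19
  q16 = 0 | 0 → ∅
  q17 = 0 | a.0 → ··a··> q16
  q18 = 0 | (0 | 0) → ∅
  q19 = 0 | c.0 → ··c··> q16
Partition-refinement fixed point:
  B0 = {p0}
  B1 = {p3}
  B2 = {p10, p7, q6, q8}
  B3 = {p12, p15, p18, q11, q13, q19}
  B4 = {p17, p19, q16, q18}
  B5 = {p6, q7}
  B6 = {p11, q12}
  B7 = {p16, q17}
  B8 = {p9, q10}
  B9 = {p14, q15}
  B10 = {p8}
  B11 = {p13}
  B12 = {p1, q2}
  B13 = {p2, p5, q1, q3}
  B14 = {p4, q5}
  B15 = {q0}
  B16 = {q4}
  B17 = {q9}
  B18 = {q14}
p0 ∈ B0, q0 ∈ B15 → different blocks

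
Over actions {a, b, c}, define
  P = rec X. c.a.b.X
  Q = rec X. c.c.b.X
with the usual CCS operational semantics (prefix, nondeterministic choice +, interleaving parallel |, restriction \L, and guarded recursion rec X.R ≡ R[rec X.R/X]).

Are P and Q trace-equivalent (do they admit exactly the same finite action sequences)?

LTS(P): 3 reachable states
  p0 = rec X. c.a.b.X has moves =c=> p1
  p1 = a.b.(rec X. c.a.b.X) has moves =a=> p2
  p2 = b.(rec X. c.a.b.X) has moves =b=> p0
LTS(Q): 3 reachable states
  q0 = rec X. c.c.b.X has moves =c=> q1
  q1 = c.b.(rec X. c.c.b.X) has moves =c=> q2
  q2 = b.(rec X. c.c.b.X) has moves =b=> q0
Trace ⟨ca⟩ through P, begin at {p0}:
  step 1 (c): {p1}
  step 2 (a): {p2}
  — P admits the full trace.
Trace ⟨ca⟩ through Q, begin at {q0}:
  step 1 (c): {q1}
  step 2 (a): no successor for Q

trace-distinct — witness ⟨ca⟩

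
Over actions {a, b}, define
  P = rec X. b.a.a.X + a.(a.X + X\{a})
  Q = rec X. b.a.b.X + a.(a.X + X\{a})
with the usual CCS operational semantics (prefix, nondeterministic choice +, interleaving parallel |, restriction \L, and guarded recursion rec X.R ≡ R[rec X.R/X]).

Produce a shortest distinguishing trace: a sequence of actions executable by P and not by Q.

baa

LTS(P): 5 reachable states
  m0 = rec X. b.a.a.X + a.(a.X + X\{a}) | —a→ m1, —b→ m2
  m1 = a.(rec X. b.a.a.X + a.(a.X + X\{a})) + (rec X. b.a.a.X + a.(a.X + X\{a}))\{a} | —a→ m0, —b→ m3
  m2 = a.a.(rec X. b.a.a.X + a.(a.X + X\{a})) | —a→ m4
  m3 = (a.a.(rec X. b.a.a.X + a.(a.X + X\{a})))\{a} | deadlocked
  m4 = a.(rec X. b.a.a.X + a.(a.X + X\{a})) | —a→ m0
LTS(Q): 5 reachable states
  n0 = rec X. b.a.b.X + a.(a.X + X\{a}) | —a→ n1, —b→ n2
  n1 = a.(rec X. b.a.b.X + a.(a.X + X\{a})) + (rec X. b.a.b.X + a.(a.X + X\{a}))\{a} | —a→ n0, —b→ n3
  n2 = a.b.(rec X. b.a.b.X + a.(a.X + X\{a})) | —a→ n4
  n3 = (a.b.(rec X. b.a.b.X + a.(a.X + X\{a})))\{a} | deadlocked
  n4 = b.(rec X. b.a.b.X + a.(a.X + X\{a})) | —b→ n0
Run σ = ⟨baa⟩ on P: start {m0}
  after b @ step 1: {m2}
  after a @ step 2: {m4}
  after a @ step 3: {m0}
  — P admits the full trace.
Run σ = ⟨baa⟩ on Q: start {n0}
  after b @ step 1: {n2}
  after a @ step 2: {n4}
  after a @ step 3: ∅  — Q cannot continue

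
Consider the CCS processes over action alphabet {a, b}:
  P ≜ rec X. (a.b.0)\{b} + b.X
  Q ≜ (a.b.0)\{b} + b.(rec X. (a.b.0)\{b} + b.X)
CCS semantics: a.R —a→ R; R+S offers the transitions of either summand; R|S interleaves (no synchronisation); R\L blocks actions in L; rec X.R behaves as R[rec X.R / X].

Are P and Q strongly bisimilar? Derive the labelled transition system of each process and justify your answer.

YES

LTS(P): 2 reachable states
  s0 = rec X. (a.b.0)\{b} + b.X :: ··a··> s1, ··b··> s0
  s1 = (b.0)\{b} :: ∅
LTS(Q): 3 reachable states
  t0 = (a.b.0)\{b} + b.(rec X. (a.b.0)\{b} + b.X) :: ··a··> t1, ··b··> t2
  t1 = (b.0)\{b} :: ∅
  t2 = rec X. (a.b.0)\{b} + b.X :: ··a··> t1, ··b··> t2
Coarsest stable partition (strong bisimilarity classes):
  B0 = {s0, t0, t2}
  B1 = {s1, t1}
s0 ∈ B0, t0 ∈ B0 → same block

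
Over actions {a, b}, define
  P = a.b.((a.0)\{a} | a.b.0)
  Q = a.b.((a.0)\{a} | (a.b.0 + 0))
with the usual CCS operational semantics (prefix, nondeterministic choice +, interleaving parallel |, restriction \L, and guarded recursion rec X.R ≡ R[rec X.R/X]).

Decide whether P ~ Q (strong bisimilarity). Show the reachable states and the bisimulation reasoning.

YES

Reachable graph of P (5 states):
  u0 = a.b.((a.0)\{a} | a.b.0) → -a-> u1
  u1 = b.((a.0)\{a} | a.b.0) → -b-> u2
  u2 = (a.0)\{a} | a.b.0 → -a-> u3
  u3 = (a.0)\{a} | b.0 → -b-> u4
  u4 = (a.0)\{a} | 0 → ∅
Reachable graph of Q (5 states):
  v0 = a.b.((a.0)\{a} | (a.b.0 + 0)) → -a-> v1
  v1 = b.((a.0)\{a} | (a.b.0 + 0)) → -b-> v2
  v2 = (a.0)\{a} | (a.b.0 + 0) → -a-> v3
  v3 = (a.0)\{a} | b.0 → -b-> v4
  v4 = (a.0)\{a} | 0 → ∅
Bisimilarity quotient blocks:
  B0 = {u0, v0}
  B1 = {u1, v1}
  B2 = {u2, v2}
  B3 = {u3, v3}
  B4 = {u4, v4}
u0 ∈ B0, v0 ∈ B0 → same block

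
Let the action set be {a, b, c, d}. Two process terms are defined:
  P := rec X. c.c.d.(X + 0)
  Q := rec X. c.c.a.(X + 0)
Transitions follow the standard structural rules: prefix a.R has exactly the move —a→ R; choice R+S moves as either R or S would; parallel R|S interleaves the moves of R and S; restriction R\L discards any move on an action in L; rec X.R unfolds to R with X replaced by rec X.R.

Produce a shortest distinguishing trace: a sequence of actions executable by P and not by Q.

LTS(P): 4 reachable states
  m0 = rec X. c.c.d.(X + 0) has moves -c-> m1
  m1 = c.d.((rec X. c.c.d.(X + 0)) + 0) has moves -c-> m2
  m2 = d.((rec X. c.c.d.(X + 0)) + 0) has moves -d-> m3
  m3 = (rec X. c.c.d.(X + 0)) + 0 has moves -c-> m1
LTS(Q): 4 reachable states
  n0 = rec X. c.c.a.(X + 0) has moves -c-> n1
  n1 = c.a.((rec X. c.c.a.(X + 0)) + 0) has moves -c-> n2
  n2 = a.((rec X. c.c.a.(X + 0)) + 0) has moves -a-> n3
  n3 = (rec X. c.c.a.(X + 0)) + 0 has moves -c-> n1
Trace ⟨ccd⟩ through P, begin at {m0}:
  after c @ step 1: {m1}
  after c @ step 2: {m2}
  after d @ step 3: {m3}
  — P admits the full trace.
Trace ⟨ccd⟩ through Q, begin at {n0}:
  after c @ step 1: {n1}
  after c @ step 2: {n2}
  after d @ step 3: ∅ (Q stuck)

ccd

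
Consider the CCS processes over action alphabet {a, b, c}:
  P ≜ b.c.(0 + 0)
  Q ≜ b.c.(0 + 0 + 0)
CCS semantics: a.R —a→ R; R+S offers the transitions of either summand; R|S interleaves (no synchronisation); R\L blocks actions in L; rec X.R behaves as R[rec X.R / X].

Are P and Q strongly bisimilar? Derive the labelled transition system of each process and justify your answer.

P ~ Q

Reachable graph of P (3 states):
  p0 = b.c.(0 + 0) :: —b→ p1
  p1 = c.(0 + 0) :: —c→ p2
  p2 = 0 + 0 :: (no moves)
Reachable graph of Q (3 states):
  q0 = b.c.(0 + 0 + 0) :: —b→ q1
  q1 = c.(0 + 0 + 0) :: —c→ q2
  q2 = 0 + 0 + 0 :: (no moves)
Partition-refinement fixed point:
  B0 = {p0, q0}
  B1 = {p1, q1}
  B2 = {p2, q2}
p0 ∈ B0, q0 ∈ B0 → same block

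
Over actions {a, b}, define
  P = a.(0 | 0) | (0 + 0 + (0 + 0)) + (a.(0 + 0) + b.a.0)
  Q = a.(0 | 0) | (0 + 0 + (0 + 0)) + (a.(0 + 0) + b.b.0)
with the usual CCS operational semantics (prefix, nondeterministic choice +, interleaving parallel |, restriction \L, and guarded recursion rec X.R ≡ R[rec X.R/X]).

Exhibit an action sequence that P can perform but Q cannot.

ba

P's transition system — 5 states:
  s0 = a.(0 | 0) | (0 + 0 + (0 + 0)) + (a.(0 + 0) + b.a.0) → -a-> s1, -a-> s2, -b-> s3
  s1 = 0 + 0 → ·
  s2 = 0 | 0 | (0 + 0 + (0 + 0)) → ·
  s3 = a.0 → -a-> s4
  s4 = 0 → ·
Q's transition system — 5 states:
  t0 = a.(0 | 0) | (0 + 0 + (0 + 0)) + (a.(0 + 0) + b.b.0) → -a-> t1, -a-> t2, -b-> t3
  t1 = 0 + 0 → ·
  t2 = 0 | 0 | (0 + 0 + (0 + 0)) → ·
  t3 = b.0 → -b-> t4
  t4 = 0 → ·
Executing ba from P (initial set {s0}):
  after b @ step 1: {s3}
  after a @ step 2: {s4}
  P completes σ.
Executing ba from Q (initial set {t0}):
  after b @ step 1: {t3}
  after a @ step 2: ∅ (Q stuck)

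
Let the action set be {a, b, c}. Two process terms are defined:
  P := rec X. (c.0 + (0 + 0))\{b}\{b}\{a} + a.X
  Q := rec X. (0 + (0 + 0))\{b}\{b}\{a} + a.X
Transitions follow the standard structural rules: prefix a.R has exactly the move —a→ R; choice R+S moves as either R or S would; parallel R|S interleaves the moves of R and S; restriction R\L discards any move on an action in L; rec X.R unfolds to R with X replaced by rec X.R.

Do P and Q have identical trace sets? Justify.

Reachable graph of P (2 states):
  s0 = rec X. (c.0 + (0 + 0))\{b}\{b}\{a} + a.X has moves =a=> s0, =c=> s1
  s1 = 0\{b}\{b}\{a} has moves deadlocked
Reachable graph of Q (1 states):
  t0 = rec X. (0 + (0 + 0))\{b}\{b}\{a} + a.X has moves =a=> t0
Trace ⟨c⟩ through P, begin at {s0}:
  after c @ step 1: {s1}
  — P admits the full trace.
Trace ⟨c⟩ through Q, begin at {t0}:
  after c @ step 1: no successor for Q

NO — witness ⟨c⟩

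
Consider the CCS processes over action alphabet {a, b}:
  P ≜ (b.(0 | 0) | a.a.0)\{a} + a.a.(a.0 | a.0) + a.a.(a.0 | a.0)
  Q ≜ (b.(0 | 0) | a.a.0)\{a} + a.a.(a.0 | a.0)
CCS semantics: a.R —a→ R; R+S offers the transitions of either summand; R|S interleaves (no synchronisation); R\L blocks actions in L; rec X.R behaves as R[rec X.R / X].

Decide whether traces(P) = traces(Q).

LTS(P): 7 reachable states
  m0 = (b.(0 | 0) | a.a.0)\{a} + a.a.(a.0 | a.0) + a.a.(a.0 | a.0) has moves --a--▸ m1, --b--▸ m2
  m1 = a.(a.0 | a.0) has moves --a--▸ m3
  m2 = (0 | 0 | a.a.0)\{a} has moves ∅
  m3 = a.0 | a.0 has moves --a--▸ m4, --a--▸ m5
  m4 = 0 | a.0 has moves --a--▸ m6
  m5 = a.0 | 0 has moves --a--▸ m6
  m6 = 0 | 0 has moves ∅
LTS(Q): 7 reachable states
  n0 = (b.(0 | 0) | a.a.0)\{a} + a.a.(a.0 | a.0) has moves --a--▸ n1, --b--▸ n2
  n1 = a.(a.0 | a.0) has moves --a--▸ n3
  n2 = (0 | 0 | a.a.0)\{a} has moves ∅
  n3 = a.0 | a.0 has moves --a--▸ n4, --a--▸ n5
  n4 = 0 | a.0 has moves --a--▸ n6
  n5 = a.0 | 0 has moves --a--▸ n6
  n6 = 0 | 0 has moves ∅
Coarsest stable partition (strong bisimilarity classes):
  B0 = {m0, n0}
  B1 = {m2, m6, n2, n6}
  B2 = {m1, n1}
  B3 = {m3, n3}
  B4 = {m4, m5, n4, n5}
m0 ∈ B0, n0 ∈ B0 → same block
Bisimilar ⇒ trace-equivalent.

traces(P) = traces(Q)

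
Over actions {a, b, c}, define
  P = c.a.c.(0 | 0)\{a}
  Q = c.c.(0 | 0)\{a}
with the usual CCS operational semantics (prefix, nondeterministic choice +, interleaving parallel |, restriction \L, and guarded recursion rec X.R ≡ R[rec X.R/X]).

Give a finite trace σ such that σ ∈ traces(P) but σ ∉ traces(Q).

P's transition system — 4 states:
  u0 = c.a.c.(0 | 0)\{a} ⊢ —c→ u1
  u1 = a.c.(0 | 0)\{a} ⊢ —a→ u2
  u2 = c.(0 | 0)\{a} ⊢ —c→ u3
  u3 = (0 | 0)\{a} ⊢ ·
Q's transition system — 3 states:
  v0 = c.c.(0 | 0)\{a} ⊢ —c→ v1
  v1 = c.(0 | 0)\{a} ⊢ —c→ v2
  v2 = (0 | 0)\{a} ⊢ ·
Run σ = ⟨ca⟩ on P: start {u0}
  after c @ step 1: {u1}
  after a @ step 2: {u2}
  — P admits the full trace.
Run σ = ⟨ca⟩ on Q: start {v0}
  after c @ step 1: {v1}
  after a @ step 2: no successor for Q

ca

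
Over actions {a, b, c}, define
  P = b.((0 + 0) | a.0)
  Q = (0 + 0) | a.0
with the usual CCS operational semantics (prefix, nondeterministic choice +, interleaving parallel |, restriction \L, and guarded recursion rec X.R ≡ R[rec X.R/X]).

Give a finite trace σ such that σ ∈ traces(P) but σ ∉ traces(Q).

b

Reachable graph of P (3 states):
  p0 = b.((0 + 0) | a.0) ⊢ --b--▸ p1
  p1 = (0 + 0) | a.0 ⊢ --a--▸ p2
  p2 = (0 + 0) | 0 ⊢ ·
Reachable graph of Q (2 states):
  q0 = (0 + 0) | a.0 ⊢ --a--▸ q1
  q1 = (0 + 0) | 0 ⊢ ·
Trace ⟨b⟩ through P, begin at {p0}:
  after b @ step 1: {p1}
  ✓ P
Trace ⟨b⟩ through Q, begin at {q0}:
  after b @ step 1: ∅ (Q stuck)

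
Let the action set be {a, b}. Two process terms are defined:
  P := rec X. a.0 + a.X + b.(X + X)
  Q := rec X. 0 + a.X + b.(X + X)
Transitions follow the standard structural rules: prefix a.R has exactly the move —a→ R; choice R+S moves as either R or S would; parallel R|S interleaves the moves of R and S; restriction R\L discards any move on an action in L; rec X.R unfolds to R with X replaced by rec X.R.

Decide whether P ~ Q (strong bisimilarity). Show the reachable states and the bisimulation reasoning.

not bisimilar

P's transition system — 3 states:
  p0 = rec X. a.0 + a.X + b.(X + X) ⊢ —a→ p0, —a→ p1, —b→ p2
  p1 = 0 ⊢ ·
  p2 = (rec X. a.0 + a.X + b.(X + X)) + (rec X. a.0 + a.X + b.(X + X)) ⊢ —a→ p0, —a→ p1, —b→ p2
Q's transition system — 2 states:
  q0 = rec X. 0 + a.X + b.(X + X) ⊢ —a→ q0, —b→ q1
  q1 = (rec X. 0 + a.X + b.(X + X)) + (rec X. 0 + a.X + b.(X + X)) ⊢ —a→ q0, —b→ q1
Coarsest stable partition (strong bisimilarity classes):
  B0 = {p0, p2}
  B1 = {p1}
  B2 = {q0, q1}
p0 ∈ B0, q0 ∈ B2 → different blocks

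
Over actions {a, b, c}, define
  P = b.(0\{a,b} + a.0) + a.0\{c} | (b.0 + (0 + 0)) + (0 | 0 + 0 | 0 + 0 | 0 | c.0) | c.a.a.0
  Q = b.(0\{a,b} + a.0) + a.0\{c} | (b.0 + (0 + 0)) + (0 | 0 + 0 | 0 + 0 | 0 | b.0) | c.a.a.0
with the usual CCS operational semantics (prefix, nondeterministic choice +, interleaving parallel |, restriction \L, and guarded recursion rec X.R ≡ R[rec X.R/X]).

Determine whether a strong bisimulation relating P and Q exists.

P's transition system — 13 states:
  m0 = b.(0\{a,b} + a.0) + a.0\{c} | (b.0 + (0 + 0)) + (0 | 0 + 0 | 0 + 0 | 0 | c.0) | c.a.a.0 :: =a=> m1, =b=> m2, =b=> m3, =c=> m4, =c=> m5
  m1 = 0\{c} | (b.0 + (0 + 0)) :: =b=> m6
  m2 = 0\{a,b} + a.0 :: =a=> m7
  m3 = a.0\{c} | 0 :: =a=> m6
  m4 = (0 | 0 + 0 | 0 + 0 | 0 | c.0) | a.a.0 :: =a=> m8, =c=> m9
  m5 = 0 | 0 | 0 | c.a.a.0 :: =c=> m9
  m6 = 0\{c} | 0 :: ∅
  m7 = 0 :: ∅
  m8 = (0 | 0 + 0 | 0 + 0 | 0 | c.0) | a.0 :: =a=> m10, =c=> m11
  m9 = 0 | 0 | 0 | a.a.0 :: =a=> m11
  m10 = (0 | 0 + 0 | 0 + 0 | 0 | c.0) | 0 :: =c=> m12
  m11 = 0 | 0 | 0 | a.0 :: =a=> m12
  m12 = 0 | 0 | 0 | 0 :: ∅
Q's transition system — 13 states:
  n0 = b.(0\{a,b} + a.0) + a.0\{c} | (b.0 + (0 + 0)) + (0 | 0 + 0 | 0 + 0 | 0 | b.0) | c.a.a.0 :: =a=> n1, =b=> n2, =b=> n3, =b=> n4, =c=> n5
  n1 = 0\{c} | (b.0 + (0 + 0)) :: =b=> n6
  n2 = 0 | 0 | 0 | c.a.a.0 :: =c=> n7
  n3 = 0\{a,b} + a.0 :: =a=> n8
  n4 = a.0\{c} | 0 :: =a=> n6
  n5 = (0 | 0 + 0 | 0 + 0 | 0 | b.0) | a.a.0 :: =a=> n9, =b=> n7
  n6 = 0\{c} | 0 :: ∅
  n7 = 0 | 0 | 0 | a.a.0 :: =a=> n10
  n8 = 0 :: ∅
  n9 = (0 | 0 + 0 | 0 + 0 | 0 | b.0) | a.0 :: =a=> n11, =b=> n10
  n10 = 0 | 0 | 0 | a.0 :: =a=> n12
  n11 = (0 | 0 + 0 | 0 + 0 | 0 | b.0) | 0 :: =b=> n12
  n12 = 0 | 0 | 0 | 0 :: ∅
Partition-refinement fixed point:
  B0 = {m0}
  B1 = {m11, m2, m3, n10, n3, n4}
  B2 = {m12, m6, m7, n12, n6, n8}
  B3 = {m4}
  B4 = {m8}
  B5 = {m10}
  B6 = {m9, n7}
  B7 = {m1, n1, n11}
  B8 = {m5, n2}
  B9 = {n0}
  B10 = {n5}
  B11 = {n9}
m0 ∈ B0, n0 ∈ B9 → different blocks

NO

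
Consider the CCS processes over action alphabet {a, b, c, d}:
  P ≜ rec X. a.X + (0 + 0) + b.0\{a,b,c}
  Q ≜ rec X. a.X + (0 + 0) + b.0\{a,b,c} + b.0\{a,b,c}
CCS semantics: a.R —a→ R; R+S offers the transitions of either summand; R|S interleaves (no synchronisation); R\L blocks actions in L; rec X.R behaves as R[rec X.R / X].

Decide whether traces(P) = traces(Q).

YES

LTS(P): 2 reachable states
  p0 = rec X. a.X + (0 + 0) + b.0\{a,b,c} ⊢ --a--▸ p0, --b--▸ p1
  p1 = 0\{a,b,c} ⊢ deadlocked
LTS(Q): 2 reachable states
  q0 = rec X. a.X + (0 + 0) + b.0\{a,b,c} + b.0\{a,b,c} ⊢ --a--▸ q0, --b--▸ q1
  q1 = 0\{a,b,c} ⊢ deadlocked
Bisimilarity quotient blocks:
  B0 = {p0, q0}
  B1 = {p1, q1}
p0 ∈ B0, q0 ∈ B0 → same block
Bisimilar ⇒ trace-equivalent.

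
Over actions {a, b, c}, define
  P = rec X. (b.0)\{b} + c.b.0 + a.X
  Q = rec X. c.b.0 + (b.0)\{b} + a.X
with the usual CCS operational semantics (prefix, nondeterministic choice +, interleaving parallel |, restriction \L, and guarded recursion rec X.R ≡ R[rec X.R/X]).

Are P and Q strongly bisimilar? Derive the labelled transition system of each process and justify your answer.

P ~ Q

Reachable graph of P (3 states):
  s0 = rec X. (b.0)\{b} + c.b.0 + a.X has moves --a--▸ s0, --c--▸ s1
  s1 = b.0 has moves --b--▸ s2
  s2 = 0 has moves deadlocked
Reachable graph of Q (3 states):
  t0 = rec X. c.b.0 + (b.0)\{b} + a.X has moves --a--▸ t0, --c--▸ t1
  t1 = b.0 has moves --b--▸ t2
  t2 = 0 has moves deadlocked
Bisimilarity quotient blocks:
  B0 = {s0, t0}
  B1 = {s1, t1}
  B2 = {s2, t2}
s0 ∈ B0, t0 ∈ B0 → same block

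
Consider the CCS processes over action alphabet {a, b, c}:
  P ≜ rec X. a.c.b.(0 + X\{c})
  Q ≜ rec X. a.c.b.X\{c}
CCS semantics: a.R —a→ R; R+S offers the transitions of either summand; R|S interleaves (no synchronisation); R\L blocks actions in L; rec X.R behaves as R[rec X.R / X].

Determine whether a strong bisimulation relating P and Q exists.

bisimilar

Reachable graph of P (5 states):
  m0 = rec X. a.c.b.(0 + X\{c}) → ··a··> m1
  m1 = c.b.(0 + (rec X. a.c.b.(0 + X\{c}))\{c}) → ··c··> m2
  m2 = b.(0 + (rec X. a.c.b.(0 + X\{c}))\{c}) → ··b··> m3
  m3 = 0 + (rec X. a.c.b.(0 + X\{c}))\{c} → ··a··> m4
  m4 = (c.b.(0 + (rec X. a.c.b.(0 + X\{c}))\{c}))\{c} → ·
Reachable graph of Q (5 states):
  n0 = rec X. a.c.b.X\{c} → ··a··> n1
  n1 = c.b.(rec X. a.c.b.X\{c})\{c} → ··c··> n2
  n2 = b.(rec X. a.c.b.X\{c})\{c} → ··b··> n3
  n3 = (rec X. a.c.b.X\{c})\{c} → ··a··> n4
  n4 = (c.b.(rec X. a.c.b.X\{c})\{c})\{c} → ·
Coarsest stable partition (strong bisimilarity classes):
  B0 = {m0, n0}
  B1 = {m1, n1}
  B2 = {m2, n2}
  B3 = {m3, n3}
  B4 = {m4, n4}
m0 ∈ B0, n0 ∈ B0 → same block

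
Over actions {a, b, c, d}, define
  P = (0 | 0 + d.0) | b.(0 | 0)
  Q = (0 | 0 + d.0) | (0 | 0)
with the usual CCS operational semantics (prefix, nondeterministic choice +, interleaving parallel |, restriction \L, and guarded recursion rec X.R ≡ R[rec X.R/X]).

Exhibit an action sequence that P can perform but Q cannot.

b

Reachable graph of P (4 states):
  s0 = (0 | 0 + d.0) | b.(0 | 0) → —b→ s1, —d→ s2
  s1 = (0 | 0 + d.0) | (0 | 0) → —d→ s3
  s2 = 0 | b.(0 | 0) → —b→ s3
  s3 = 0 | (0 | 0) → ∅
Reachable graph of Q (2 states):
  t0 = (0 | 0 + d.0) | (0 | 0) → —d→ t1
  t1 = 0 | (0 | 0) → ∅
Executing b from P (initial set {s0}):
  after b @ step 1: {s1}
  P completes σ.
Executing b from Q (initial set {t0}):
  after b @ step 1: no successor for Q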